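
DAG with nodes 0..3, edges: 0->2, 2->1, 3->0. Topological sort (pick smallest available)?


Kahn's algorithm, process smallest node first
Order: [3, 0, 2, 1]


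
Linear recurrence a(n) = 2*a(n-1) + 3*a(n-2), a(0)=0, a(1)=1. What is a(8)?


Build bottom-up:
...a(6)=182, a(7)=547, a(8)=2*547+3*182=1640


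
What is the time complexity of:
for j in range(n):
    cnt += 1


Per nesting level: O(n) = O(n)
Complexity: O(n)


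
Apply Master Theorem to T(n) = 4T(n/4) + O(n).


a=4, b=4, c=1. log_4(4)=1 = c=1. Case 2: O(n^c log n) = O(n log n)
Complexity: O(n log n)


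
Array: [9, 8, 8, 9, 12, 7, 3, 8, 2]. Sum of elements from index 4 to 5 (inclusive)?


Prefix sums: [0, 9, 17, 25, 34, 46, 53, 56, 64, 66]
Sum[4..5] = prefix[6] - prefix[4] = 53 - 34 = 19


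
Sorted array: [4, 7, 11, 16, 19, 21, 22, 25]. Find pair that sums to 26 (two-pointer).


Two pointers: lo=0, hi=7
Found pair: (4, 22) summing to 26


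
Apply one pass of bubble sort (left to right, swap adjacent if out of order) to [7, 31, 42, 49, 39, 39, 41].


After one pass: [7, 31, 42, 39, 39, 41, 49]


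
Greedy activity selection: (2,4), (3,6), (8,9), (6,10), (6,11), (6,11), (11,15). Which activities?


Greedy: pick earliest-ending, then skip overlaps.
Selected (3 activities): [(2, 4), (8, 9), (11, 15)]


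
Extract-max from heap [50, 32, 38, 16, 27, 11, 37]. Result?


Max = 50
Replace root with last, heapify down
Resulting heap: [38, 32, 37, 16, 27, 11]


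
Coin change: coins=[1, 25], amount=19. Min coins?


dp[0]=0; dp[i]=1+min(dp[i-c] for c in coins)
...dp[14]=14, dp[15]=15, dp[16]=16, dp[17]=17, dp[18]=18, dp[19]=19
Minimum coins for 19 = 19


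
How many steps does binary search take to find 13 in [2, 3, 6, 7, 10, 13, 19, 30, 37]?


Search for 13:
[0,8] mid=4 arr[4]=10
[5,8] mid=6 arr[6]=19
[5,5] mid=5 arr[5]=13
Total: 3 comparisons


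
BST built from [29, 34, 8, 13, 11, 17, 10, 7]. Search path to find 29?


BST root = 29
Search for 29: compare at each node
Path: [29]


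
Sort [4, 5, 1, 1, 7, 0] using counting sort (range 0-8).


Count array: [1, 2, 0, 0, 1, 1, 0, 1, 0]
Reconstruct: [0, 1, 1, 4, 5, 7]


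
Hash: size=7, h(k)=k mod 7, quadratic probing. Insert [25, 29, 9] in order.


Insertions: 25->slot 4; 29->slot 1; 9->slot 2
Table: [None, 29, 9, None, 25, None, None]


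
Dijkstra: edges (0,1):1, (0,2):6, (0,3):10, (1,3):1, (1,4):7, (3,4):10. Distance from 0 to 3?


Dijkstra from 0:
Distances: {0: 0, 1: 1, 2: 6, 3: 2, 4: 8}
Shortest distance to 3 = 2, path = [0, 1, 3]


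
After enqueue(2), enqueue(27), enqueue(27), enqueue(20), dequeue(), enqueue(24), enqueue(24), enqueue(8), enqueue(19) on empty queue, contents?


enqueue(2) -> [2]
enqueue(27) -> [2, 27]
enqueue(27) -> [2, 27, 27]
enqueue(20) -> [2, 27, 27, 20]
dequeue() returns 2 -> [27, 27, 20]
enqueue(24) -> [27, 27, 20, 24]
enqueue(24) -> [27, 27, 20, 24, 24]
enqueue(8) -> [27, 27, 20, 24, 24, 8]
enqueue(19) -> [27, 27, 20, 24, 24, 8, 19]
Final queue (front to back): [27, 27, 20, 24, 24, 8, 19]


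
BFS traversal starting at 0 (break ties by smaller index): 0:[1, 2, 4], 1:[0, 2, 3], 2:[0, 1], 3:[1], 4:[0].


BFS queue: start with [0]
Visit order: [0, 1, 2, 4, 3]


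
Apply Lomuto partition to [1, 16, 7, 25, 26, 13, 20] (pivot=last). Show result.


Elements <= 20 go left of pivot.
Result: [1, 16, 7, 13, 20, 25, 26], pivot at index 4


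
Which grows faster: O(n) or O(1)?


constant grows slower than linear
O(1) is asymptotically smaller; O(n) grows faster


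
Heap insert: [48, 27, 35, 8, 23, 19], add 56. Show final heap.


Append 56: [48, 27, 35, 8, 23, 19, 56]
Bubble up: swap idx 6(56) with idx 2(35); swap idx 2(56) with idx 0(48)
Result: [56, 27, 48, 8, 23, 19, 35]


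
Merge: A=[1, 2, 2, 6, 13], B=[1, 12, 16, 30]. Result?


Compare heads, take smaller each step.
Merged: [1, 1, 2, 2, 6, 12, 13, 16, 30]


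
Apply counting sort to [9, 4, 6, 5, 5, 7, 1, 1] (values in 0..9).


Count array: [0, 2, 0, 0, 1, 2, 1, 1, 0, 1]
Reconstruct: [1, 1, 4, 5, 5, 6, 7, 9]


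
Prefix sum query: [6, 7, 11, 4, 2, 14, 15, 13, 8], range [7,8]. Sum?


Prefix sums: [0, 6, 13, 24, 28, 30, 44, 59, 72, 80]
Sum[7..8] = prefix[9] - prefix[7] = 80 - 59 = 21


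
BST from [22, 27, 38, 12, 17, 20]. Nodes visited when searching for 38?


BST root = 22
Search for 38: compare at each node
Path: [22, 27, 38]


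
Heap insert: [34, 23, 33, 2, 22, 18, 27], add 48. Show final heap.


Append 48: [34, 23, 33, 2, 22, 18, 27, 48]
Bubble up: swap idx 7(48) with idx 3(2); swap idx 3(48) with idx 1(23); swap idx 1(48) with idx 0(34)
Result: [48, 34, 33, 23, 22, 18, 27, 2]


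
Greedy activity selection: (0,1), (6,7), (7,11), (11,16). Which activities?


Greedy: pick earliest-ending, then skip overlaps.
Selected (4 activities): [(0, 1), (6, 7), (7, 11), (11, 16)]


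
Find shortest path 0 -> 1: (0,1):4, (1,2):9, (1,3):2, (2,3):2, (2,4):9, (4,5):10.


Dijkstra from 0:
Distances: {0: 0, 1: 4, 2: 8, 3: 6, 4: 17, 5: 27}
Shortest distance to 1 = 4, path = [0, 1]


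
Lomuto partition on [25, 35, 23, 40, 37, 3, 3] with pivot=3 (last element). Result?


Elements <= 3 go left of pivot.
Result: [3, 3, 23, 40, 37, 25, 35], pivot at index 1


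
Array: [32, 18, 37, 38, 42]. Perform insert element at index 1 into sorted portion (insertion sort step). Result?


After one pass: [18, 32, 37, 38, 42]


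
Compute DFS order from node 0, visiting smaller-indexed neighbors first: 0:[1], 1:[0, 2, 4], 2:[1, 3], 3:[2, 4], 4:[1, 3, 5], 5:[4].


DFS stack-based: start with [0]
Visit order: [0, 1, 2, 3, 4, 5]


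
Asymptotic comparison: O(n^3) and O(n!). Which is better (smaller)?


cubic grows slower than factorial
O(n^3) is asymptotically smaller; O(n!) grows faster


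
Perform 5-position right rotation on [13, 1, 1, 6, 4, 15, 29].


Right rotate by 5: [1, 6, 4, 15, 29, 13, 1]


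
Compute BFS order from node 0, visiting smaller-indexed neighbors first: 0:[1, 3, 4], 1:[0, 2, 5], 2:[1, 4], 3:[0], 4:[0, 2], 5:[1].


BFS queue: start with [0]
Visit order: [0, 1, 3, 4, 2, 5]


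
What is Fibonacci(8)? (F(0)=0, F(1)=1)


F(n)=F(n-1)+F(n-2)
...F(6)=8, F(7)=13, F(8)=21


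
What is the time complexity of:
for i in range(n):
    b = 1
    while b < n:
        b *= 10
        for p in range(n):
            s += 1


Per nesting level: O(n) * O(log n) * O(n) = O(n^2 log n)
Complexity: O(n^2 log n)


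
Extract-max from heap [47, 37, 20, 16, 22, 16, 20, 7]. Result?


Max = 47
Replace root with last, heapify down
Resulting heap: [37, 22, 20, 16, 7, 16, 20]


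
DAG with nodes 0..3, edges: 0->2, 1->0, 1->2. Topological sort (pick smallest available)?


Kahn's algorithm, process smallest node first
Order: [1, 0, 2, 3]


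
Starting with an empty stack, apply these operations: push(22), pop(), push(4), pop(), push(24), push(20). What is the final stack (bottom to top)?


push(22) -> [22]
pop() returns 22 -> []
push(4) -> [4]
pop() returns 4 -> []
push(24) -> [24]
push(20) -> [24, 20]
Final stack (bottom to top): [24, 20]


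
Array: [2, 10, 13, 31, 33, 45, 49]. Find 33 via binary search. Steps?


Search for 33:
[0,6] mid=3 arr[3]=31
[4,6] mid=5 arr[5]=45
[4,4] mid=4 arr[4]=33
Total: 3 comparisons


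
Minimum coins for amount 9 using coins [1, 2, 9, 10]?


dp[0]=0; dp[i]=1+min(dp[i-c] for c in coins)
...dp[4]=2, dp[5]=3, dp[6]=3, dp[7]=4, dp[8]=4, dp[9]=1
Minimum coins for 9 = 1


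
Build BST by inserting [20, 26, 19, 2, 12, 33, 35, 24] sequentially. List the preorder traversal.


Root = 20; build tree by BST insertion.
Preorder traversal: [20, 19, 2, 12, 26, 24, 33, 35]


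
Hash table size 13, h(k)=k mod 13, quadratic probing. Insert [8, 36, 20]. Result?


Insertions: 8->slot 8; 36->slot 10; 20->slot 7
Table: [None, None, None, None, None, None, None, 20, 8, None, 36, None, None]


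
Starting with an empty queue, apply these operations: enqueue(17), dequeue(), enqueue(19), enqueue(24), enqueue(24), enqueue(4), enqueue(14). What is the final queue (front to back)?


enqueue(17) -> [17]
dequeue() returns 17 -> []
enqueue(19) -> [19]
enqueue(24) -> [19, 24]
enqueue(24) -> [19, 24, 24]
enqueue(4) -> [19, 24, 24, 4]
enqueue(14) -> [19, 24, 24, 4, 14]
Final queue (front to back): [19, 24, 24, 4, 14]


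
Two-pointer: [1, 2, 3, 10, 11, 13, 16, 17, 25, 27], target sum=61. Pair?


Two pointers: lo=0, hi=9
No pair sums to 61


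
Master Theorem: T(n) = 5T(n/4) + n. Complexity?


a=5, b=4, c=1. log_4(5)=1.161 > c=1. Case 1: O(n^log_b(a)) = O(n^1.161)
Complexity: O(n^1.161)


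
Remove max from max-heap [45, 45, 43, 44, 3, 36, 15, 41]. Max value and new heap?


Max = 45
Replace root with last, heapify down
Resulting heap: [45, 44, 43, 41, 3, 36, 15]


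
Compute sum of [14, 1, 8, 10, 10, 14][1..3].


Prefix sums: [0, 14, 15, 23, 33, 43, 57]
Sum[1..3] = prefix[4] - prefix[1] = 33 - 14 = 19


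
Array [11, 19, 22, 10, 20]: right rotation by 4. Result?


Right rotate by 4: [19, 22, 10, 20, 11]


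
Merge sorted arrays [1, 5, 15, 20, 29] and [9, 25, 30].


Compare heads, take smaller each step.
Merged: [1, 5, 9, 15, 20, 25, 29, 30]


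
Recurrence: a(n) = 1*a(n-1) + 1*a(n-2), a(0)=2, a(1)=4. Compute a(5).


Build bottom-up:
...a(3)=10, a(4)=16, a(5)=1*16+1*10=26


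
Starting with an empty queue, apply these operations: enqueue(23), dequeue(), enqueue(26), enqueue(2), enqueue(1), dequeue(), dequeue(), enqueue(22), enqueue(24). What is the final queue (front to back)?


enqueue(23) -> [23]
dequeue() returns 23 -> []
enqueue(26) -> [26]
enqueue(2) -> [26, 2]
enqueue(1) -> [26, 2, 1]
dequeue() returns 26 -> [2, 1]
dequeue() returns 2 -> [1]
enqueue(22) -> [1, 22]
enqueue(24) -> [1, 22, 24]
Final queue (front to back): [1, 22, 24]


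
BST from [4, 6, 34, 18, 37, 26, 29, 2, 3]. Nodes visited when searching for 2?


BST root = 4
Search for 2: compare at each node
Path: [4, 2]


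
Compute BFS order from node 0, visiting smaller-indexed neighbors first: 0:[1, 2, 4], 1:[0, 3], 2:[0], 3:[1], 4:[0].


BFS queue: start with [0]
Visit order: [0, 1, 2, 4, 3]


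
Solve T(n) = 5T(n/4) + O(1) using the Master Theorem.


a=5, b=4, c=0. log_4(5)=1.161 > c=0. Case 1: O(n^log_b(a)) = O(n^1.161)
Complexity: O(n^1.161)


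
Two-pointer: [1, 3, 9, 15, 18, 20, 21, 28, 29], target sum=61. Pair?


Two pointers: lo=0, hi=8
No pair sums to 61


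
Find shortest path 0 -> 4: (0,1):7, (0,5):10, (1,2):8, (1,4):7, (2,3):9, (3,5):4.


Dijkstra from 0:
Distances: {0: 0, 1: 7, 2: 15, 3: 14, 4: 14, 5: 10}
Shortest distance to 4 = 14, path = [0, 1, 4]


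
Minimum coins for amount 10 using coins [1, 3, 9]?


dp[0]=0; dp[i]=1+min(dp[i-c] for c in coins)
...dp[5]=3, dp[6]=2, dp[7]=3, dp[8]=4, dp[9]=1, dp[10]=2
Minimum coins for 10 = 2


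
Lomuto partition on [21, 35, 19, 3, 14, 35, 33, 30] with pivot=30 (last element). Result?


Elements <= 30 go left of pivot.
Result: [21, 19, 3, 14, 30, 35, 33, 35], pivot at index 4


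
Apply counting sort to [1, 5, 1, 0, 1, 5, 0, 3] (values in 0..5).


Count array: [2, 3, 0, 1, 0, 2]
Reconstruct: [0, 0, 1, 1, 1, 3, 5, 5]


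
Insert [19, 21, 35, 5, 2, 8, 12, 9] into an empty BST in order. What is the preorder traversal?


Root = 19; build tree by BST insertion.
Preorder traversal: [19, 5, 2, 8, 12, 9, 21, 35]


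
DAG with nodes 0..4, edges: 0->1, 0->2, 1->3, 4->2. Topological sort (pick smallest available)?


Kahn's algorithm, process smallest node first
Order: [0, 1, 3, 4, 2]


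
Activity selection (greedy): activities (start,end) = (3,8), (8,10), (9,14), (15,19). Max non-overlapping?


Greedy: pick earliest-ending, then skip overlaps.
Selected (3 activities): [(3, 8), (8, 10), (15, 19)]


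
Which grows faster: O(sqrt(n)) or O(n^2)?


sublinear grows slower than quadratic
O(sqrt(n)) is asymptotically smaller; O(n^2) grows faster


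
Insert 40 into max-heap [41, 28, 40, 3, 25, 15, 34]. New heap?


Append 40: [41, 28, 40, 3, 25, 15, 34, 40]
Bubble up: swap idx 7(40) with idx 3(3); swap idx 3(40) with idx 1(28)
Result: [41, 40, 40, 28, 25, 15, 34, 3]


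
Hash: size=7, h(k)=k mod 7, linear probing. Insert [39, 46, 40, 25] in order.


Insertions: 39->slot 4; 46->slot 5; 40->slot 6; 25->slot 0
Table: [25, None, None, None, 39, 46, 40]


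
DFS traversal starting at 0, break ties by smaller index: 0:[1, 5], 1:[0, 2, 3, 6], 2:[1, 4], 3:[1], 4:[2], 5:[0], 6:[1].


DFS stack-based: start with [0]
Visit order: [0, 1, 2, 4, 3, 6, 5]


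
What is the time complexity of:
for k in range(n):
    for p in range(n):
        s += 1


Per nesting level: O(n) * O(n) = O(n^2)
Complexity: O(n^2)


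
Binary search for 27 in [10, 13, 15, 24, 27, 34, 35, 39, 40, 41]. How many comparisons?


Search for 27:
[0,9] mid=4 arr[4]=27
Total: 1 comparisons


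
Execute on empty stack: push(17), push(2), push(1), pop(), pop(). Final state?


push(17) -> [17]
push(2) -> [17, 2]
push(1) -> [17, 2, 1]
pop() returns 1 -> [17, 2]
pop() returns 2 -> [17]
Final stack (bottom to top): [17]


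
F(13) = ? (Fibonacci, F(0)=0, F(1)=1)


F(n)=F(n-1)+F(n-2)
...F(11)=89, F(12)=144, F(13)=233


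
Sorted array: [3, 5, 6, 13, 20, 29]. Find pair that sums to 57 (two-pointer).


Two pointers: lo=0, hi=5
No pair sums to 57


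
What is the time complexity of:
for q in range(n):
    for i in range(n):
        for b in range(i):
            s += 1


Per nesting level: O(n) * O(n) * O(n) [triangular over i] = O(n^3)
Complexity: O(n^3)


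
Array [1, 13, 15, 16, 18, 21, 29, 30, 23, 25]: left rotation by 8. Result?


Left rotate by 8: [23, 25, 1, 13, 15, 16, 18, 21, 29, 30]


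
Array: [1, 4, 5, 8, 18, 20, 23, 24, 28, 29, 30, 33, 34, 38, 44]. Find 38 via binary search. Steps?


Search for 38:
[0,14] mid=7 arr[7]=24
[8,14] mid=11 arr[11]=33
[12,14] mid=13 arr[13]=38
Total: 3 comparisons


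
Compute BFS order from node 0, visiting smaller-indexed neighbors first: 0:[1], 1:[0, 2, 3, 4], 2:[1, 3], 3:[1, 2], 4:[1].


BFS queue: start with [0]
Visit order: [0, 1, 2, 3, 4]


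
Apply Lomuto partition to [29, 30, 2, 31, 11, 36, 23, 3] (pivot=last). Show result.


Elements <= 3 go left of pivot.
Result: [2, 3, 29, 31, 11, 36, 23, 30], pivot at index 1


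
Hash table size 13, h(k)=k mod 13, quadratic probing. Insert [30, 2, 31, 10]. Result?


Insertions: 30->slot 4; 2->slot 2; 31->slot 5; 10->slot 10
Table: [None, None, 2, None, 30, 31, None, None, None, None, 10, None, None]


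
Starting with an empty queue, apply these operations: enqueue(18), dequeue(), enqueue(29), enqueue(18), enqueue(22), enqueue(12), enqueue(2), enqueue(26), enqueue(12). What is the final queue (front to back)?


enqueue(18) -> [18]
dequeue() returns 18 -> []
enqueue(29) -> [29]
enqueue(18) -> [29, 18]
enqueue(22) -> [29, 18, 22]
enqueue(12) -> [29, 18, 22, 12]
enqueue(2) -> [29, 18, 22, 12, 2]
enqueue(26) -> [29, 18, 22, 12, 2, 26]
enqueue(12) -> [29, 18, 22, 12, 2, 26, 12]
Final queue (front to back): [29, 18, 22, 12, 2, 26, 12]


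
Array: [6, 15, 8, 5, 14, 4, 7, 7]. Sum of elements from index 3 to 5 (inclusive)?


Prefix sums: [0, 6, 21, 29, 34, 48, 52, 59, 66]
Sum[3..5] = prefix[6] - prefix[3] = 52 - 29 = 23


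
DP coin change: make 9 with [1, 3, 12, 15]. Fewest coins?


dp[0]=0; dp[i]=1+min(dp[i-c] for c in coins)
...dp[4]=2, dp[5]=3, dp[6]=2, dp[7]=3, dp[8]=4, dp[9]=3
Minimum coins for 9 = 3


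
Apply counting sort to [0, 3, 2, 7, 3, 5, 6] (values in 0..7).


Count array: [1, 0, 1, 2, 0, 1, 1, 1]
Reconstruct: [0, 2, 3, 3, 5, 6, 7]


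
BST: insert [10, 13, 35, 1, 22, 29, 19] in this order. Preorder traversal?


Root = 10; build tree by BST insertion.
Preorder traversal: [10, 1, 13, 35, 22, 19, 29]


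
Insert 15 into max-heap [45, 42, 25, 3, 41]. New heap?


Append 15: [45, 42, 25, 3, 41, 15]
Bubble up: no swaps needed
Result: [45, 42, 25, 3, 41, 15]


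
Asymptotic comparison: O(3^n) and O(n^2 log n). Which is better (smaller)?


n^2 log n grows slower than exponential (base 3)
O(n^2 log n) is asymptotically smaller; O(3^n) grows faster


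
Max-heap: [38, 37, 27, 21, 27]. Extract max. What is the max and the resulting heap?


Max = 38
Replace root with last, heapify down
Resulting heap: [37, 27, 27, 21]


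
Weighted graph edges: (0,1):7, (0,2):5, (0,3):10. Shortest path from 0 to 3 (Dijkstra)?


Dijkstra from 0:
Distances: {0: 0, 1: 7, 2: 5, 3: 10}
Shortest distance to 3 = 10, path = [0, 3]


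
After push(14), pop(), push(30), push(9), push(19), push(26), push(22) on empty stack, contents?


push(14) -> [14]
pop() returns 14 -> []
push(30) -> [30]
push(9) -> [30, 9]
push(19) -> [30, 9, 19]
push(26) -> [30, 9, 19, 26]
push(22) -> [30, 9, 19, 26, 22]
Final stack (bottom to top): [30, 9, 19, 26, 22]


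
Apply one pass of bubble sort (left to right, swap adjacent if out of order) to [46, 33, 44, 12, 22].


After one pass: [33, 44, 12, 22, 46]


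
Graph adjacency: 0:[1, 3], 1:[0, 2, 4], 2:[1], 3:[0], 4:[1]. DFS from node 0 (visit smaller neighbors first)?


DFS stack-based: start with [0]
Visit order: [0, 1, 2, 4, 3]


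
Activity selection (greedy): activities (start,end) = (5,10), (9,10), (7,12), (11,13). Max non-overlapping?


Greedy: pick earliest-ending, then skip overlaps.
Selected (2 activities): [(5, 10), (11, 13)]


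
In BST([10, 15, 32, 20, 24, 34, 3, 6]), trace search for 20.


BST root = 10
Search for 20: compare at each node
Path: [10, 15, 32, 20]


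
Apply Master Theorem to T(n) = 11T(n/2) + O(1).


a=11, b=2, c=0. log_2(11)=3.459 > c=0. Case 1: O(n^log_b(a)) = O(n^3.459)
Complexity: O(n^3.459)


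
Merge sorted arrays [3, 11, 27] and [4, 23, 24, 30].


Compare heads, take smaller each step.
Merged: [3, 4, 11, 23, 24, 27, 30]


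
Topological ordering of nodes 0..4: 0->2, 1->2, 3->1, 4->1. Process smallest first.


Kahn's algorithm, process smallest node first
Order: [0, 3, 4, 1, 2]


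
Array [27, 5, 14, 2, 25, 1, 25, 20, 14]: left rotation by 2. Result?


Left rotate by 2: [14, 2, 25, 1, 25, 20, 14, 27, 5]


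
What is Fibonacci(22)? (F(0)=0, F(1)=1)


F(n)=F(n-1)+F(n-2)
...F(20)=6765, F(21)=10946, F(22)=17711


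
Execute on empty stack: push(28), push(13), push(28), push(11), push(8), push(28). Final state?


push(28) -> [28]
push(13) -> [28, 13]
push(28) -> [28, 13, 28]
push(11) -> [28, 13, 28, 11]
push(8) -> [28, 13, 28, 11, 8]
push(28) -> [28, 13, 28, 11, 8, 28]
Final stack (bottom to top): [28, 13, 28, 11, 8, 28]


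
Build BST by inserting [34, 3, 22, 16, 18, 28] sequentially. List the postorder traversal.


Root = 34; build tree by BST insertion.
Postorder traversal: [18, 16, 28, 22, 3, 34]


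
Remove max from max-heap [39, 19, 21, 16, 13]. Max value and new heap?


Max = 39
Replace root with last, heapify down
Resulting heap: [21, 19, 13, 16]


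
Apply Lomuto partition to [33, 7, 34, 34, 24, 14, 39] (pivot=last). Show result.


Elements <= 39 go left of pivot.
Result: [33, 7, 34, 34, 24, 14, 39], pivot at index 6


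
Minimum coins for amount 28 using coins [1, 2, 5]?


dp[0]=0; dp[i]=1+min(dp[i-c] for c in coins)
...dp[23]=6, dp[24]=6, dp[25]=5, dp[26]=6, dp[27]=6, dp[28]=7
Minimum coins for 28 = 7


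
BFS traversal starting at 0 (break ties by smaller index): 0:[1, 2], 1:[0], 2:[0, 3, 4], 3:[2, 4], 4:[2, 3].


BFS queue: start with [0]
Visit order: [0, 1, 2, 3, 4]


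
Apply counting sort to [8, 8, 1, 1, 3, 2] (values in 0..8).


Count array: [0, 2, 1, 1, 0, 0, 0, 0, 2]
Reconstruct: [1, 1, 2, 3, 8, 8]


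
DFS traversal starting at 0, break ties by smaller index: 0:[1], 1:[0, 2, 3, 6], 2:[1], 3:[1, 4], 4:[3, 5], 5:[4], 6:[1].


DFS stack-based: start with [0]
Visit order: [0, 1, 2, 3, 4, 5, 6]


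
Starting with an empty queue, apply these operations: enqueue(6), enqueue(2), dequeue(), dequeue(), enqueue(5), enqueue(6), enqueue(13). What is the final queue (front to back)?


enqueue(6) -> [6]
enqueue(2) -> [6, 2]
dequeue() returns 6 -> [2]
dequeue() returns 2 -> []
enqueue(5) -> [5]
enqueue(6) -> [5, 6]
enqueue(13) -> [5, 6, 13]
Final queue (front to back): [5, 6, 13]


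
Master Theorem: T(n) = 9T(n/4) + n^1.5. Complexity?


a=9, b=4, c=1.5. log_4(9)=1.585 > c=1.5. Case 1: O(n^log_b(a)) = O(n^1.585)
Complexity: O(n^1.585)


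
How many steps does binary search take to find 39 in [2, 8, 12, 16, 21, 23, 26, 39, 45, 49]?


Search for 39:
[0,9] mid=4 arr[4]=21
[5,9] mid=7 arr[7]=39
Total: 2 comparisons


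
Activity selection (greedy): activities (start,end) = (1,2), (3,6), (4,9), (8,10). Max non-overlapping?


Greedy: pick earliest-ending, then skip overlaps.
Selected (3 activities): [(1, 2), (3, 6), (8, 10)]


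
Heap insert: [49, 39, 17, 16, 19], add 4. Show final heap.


Append 4: [49, 39, 17, 16, 19, 4]
Bubble up: no swaps needed
Result: [49, 39, 17, 16, 19, 4]


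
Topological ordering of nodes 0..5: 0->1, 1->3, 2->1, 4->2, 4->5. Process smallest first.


Kahn's algorithm, process smallest node first
Order: [0, 4, 2, 1, 3, 5]


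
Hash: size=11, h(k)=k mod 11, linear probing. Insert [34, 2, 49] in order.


Insertions: 34->slot 1; 2->slot 2; 49->slot 5
Table: [None, 34, 2, None, None, 49, None, None, None, None, None]


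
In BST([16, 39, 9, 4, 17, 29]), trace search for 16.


BST root = 16
Search for 16: compare at each node
Path: [16]


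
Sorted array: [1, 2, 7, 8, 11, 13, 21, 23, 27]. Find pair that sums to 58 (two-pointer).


Two pointers: lo=0, hi=8
No pair sums to 58


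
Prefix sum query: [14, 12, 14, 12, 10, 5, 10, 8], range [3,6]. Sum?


Prefix sums: [0, 14, 26, 40, 52, 62, 67, 77, 85]
Sum[3..6] = prefix[7] - prefix[3] = 77 - 40 = 37


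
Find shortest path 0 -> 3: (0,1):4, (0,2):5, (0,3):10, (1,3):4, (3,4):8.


Dijkstra from 0:
Distances: {0: 0, 1: 4, 2: 5, 3: 8, 4: 16}
Shortest distance to 3 = 8, path = [0, 1, 3]


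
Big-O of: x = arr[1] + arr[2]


Analysis: constant-time operation, no loop
Complexity: O(1)


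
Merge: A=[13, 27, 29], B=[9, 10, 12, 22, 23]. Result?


Compare heads, take smaller each step.
Merged: [9, 10, 12, 13, 22, 23, 27, 29]


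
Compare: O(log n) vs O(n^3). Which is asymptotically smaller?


logarithmic grows slower than cubic
O(log n) is asymptotically smaller; O(n^3) grows faster


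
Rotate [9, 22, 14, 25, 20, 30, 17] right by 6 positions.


Right rotate by 6: [22, 14, 25, 20, 30, 17, 9]


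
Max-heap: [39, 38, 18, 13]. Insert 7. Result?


Append 7: [39, 38, 18, 13, 7]
Bubble up: no swaps needed
Result: [39, 38, 18, 13, 7]


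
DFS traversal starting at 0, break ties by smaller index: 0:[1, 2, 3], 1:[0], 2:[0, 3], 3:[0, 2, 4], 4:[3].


DFS stack-based: start with [0]
Visit order: [0, 1, 2, 3, 4]


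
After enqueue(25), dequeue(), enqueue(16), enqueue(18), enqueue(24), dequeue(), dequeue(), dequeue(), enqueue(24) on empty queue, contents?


enqueue(25) -> [25]
dequeue() returns 25 -> []
enqueue(16) -> [16]
enqueue(18) -> [16, 18]
enqueue(24) -> [16, 18, 24]
dequeue() returns 16 -> [18, 24]
dequeue() returns 18 -> [24]
dequeue() returns 24 -> []
enqueue(24) -> [24]
Final queue (front to back): [24]


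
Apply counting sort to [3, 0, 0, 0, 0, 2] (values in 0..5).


Count array: [4, 0, 1, 1, 0, 0]
Reconstruct: [0, 0, 0, 0, 2, 3]


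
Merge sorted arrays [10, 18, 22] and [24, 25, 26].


Compare heads, take smaller each step.
Merged: [10, 18, 22, 24, 25, 26]


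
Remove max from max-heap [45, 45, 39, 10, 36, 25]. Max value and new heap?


Max = 45
Replace root with last, heapify down
Resulting heap: [45, 36, 39, 10, 25]


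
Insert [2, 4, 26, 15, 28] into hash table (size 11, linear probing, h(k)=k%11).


Insertions: 2->slot 2; 4->slot 4; 26->slot 5; 15->slot 6; 28->slot 7
Table: [None, None, 2, None, 4, 26, 15, 28, None, None, None]


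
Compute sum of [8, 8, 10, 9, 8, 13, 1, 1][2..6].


Prefix sums: [0, 8, 16, 26, 35, 43, 56, 57, 58]
Sum[2..6] = prefix[7] - prefix[2] = 57 - 16 = 41


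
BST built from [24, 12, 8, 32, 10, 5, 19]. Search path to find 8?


BST root = 24
Search for 8: compare at each node
Path: [24, 12, 8]


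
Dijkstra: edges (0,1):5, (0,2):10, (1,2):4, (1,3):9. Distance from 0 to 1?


Dijkstra from 0:
Distances: {0: 0, 1: 5, 2: 9, 3: 14}
Shortest distance to 1 = 5, path = [0, 1]


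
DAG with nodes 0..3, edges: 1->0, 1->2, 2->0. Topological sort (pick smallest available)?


Kahn's algorithm, process smallest node first
Order: [1, 2, 0, 3]


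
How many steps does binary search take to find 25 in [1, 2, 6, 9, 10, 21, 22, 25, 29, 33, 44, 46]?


Search for 25:
[0,11] mid=5 arr[5]=21
[6,11] mid=8 arr[8]=29
[6,7] mid=6 arr[6]=22
[7,7] mid=7 arr[7]=25
Total: 4 comparisons


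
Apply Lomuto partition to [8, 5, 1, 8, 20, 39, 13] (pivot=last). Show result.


Elements <= 13 go left of pivot.
Result: [8, 5, 1, 8, 13, 39, 20], pivot at index 4


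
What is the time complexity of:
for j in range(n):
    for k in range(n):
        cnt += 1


Per nesting level: O(n) * O(n) = O(n^2)
Complexity: O(n^2)


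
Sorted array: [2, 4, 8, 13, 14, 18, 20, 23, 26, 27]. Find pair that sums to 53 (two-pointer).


Two pointers: lo=0, hi=9
Found pair: (26, 27) summing to 53


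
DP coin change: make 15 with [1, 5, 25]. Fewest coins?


dp[0]=0; dp[i]=1+min(dp[i-c] for c in coins)
...dp[10]=2, dp[11]=3, dp[12]=4, dp[13]=5, dp[14]=6, dp[15]=3
Minimum coins for 15 = 3


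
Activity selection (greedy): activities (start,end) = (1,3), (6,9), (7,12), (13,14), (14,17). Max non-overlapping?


Greedy: pick earliest-ending, then skip overlaps.
Selected (4 activities): [(1, 3), (6, 9), (13, 14), (14, 17)]


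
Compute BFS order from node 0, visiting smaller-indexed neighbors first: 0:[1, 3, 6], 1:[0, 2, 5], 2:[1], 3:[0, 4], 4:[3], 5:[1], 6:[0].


BFS queue: start with [0]
Visit order: [0, 1, 3, 6, 2, 5, 4]


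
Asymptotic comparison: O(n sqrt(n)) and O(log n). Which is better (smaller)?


logarithmic grows slower than n^1.5
O(log n) is asymptotically smaller; O(n sqrt(n)) grows faster


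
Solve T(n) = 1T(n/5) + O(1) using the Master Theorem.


a=1, b=5, c=0. log_5(1)=0 = c=0. Case 2: O(n^c log n) = O(log n)
Complexity: O(log n)


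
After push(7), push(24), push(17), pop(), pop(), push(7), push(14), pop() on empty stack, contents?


push(7) -> [7]
push(24) -> [7, 24]
push(17) -> [7, 24, 17]
pop() returns 17 -> [7, 24]
pop() returns 24 -> [7]
push(7) -> [7, 7]
push(14) -> [7, 7, 14]
pop() returns 14 -> [7, 7]
Final stack (bottom to top): [7, 7]


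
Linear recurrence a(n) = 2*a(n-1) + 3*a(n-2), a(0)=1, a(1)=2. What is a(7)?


Build bottom-up:
...a(5)=182, a(6)=547, a(7)=2*547+3*182=1640


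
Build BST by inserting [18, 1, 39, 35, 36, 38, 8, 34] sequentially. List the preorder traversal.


Root = 18; build tree by BST insertion.
Preorder traversal: [18, 1, 8, 39, 35, 34, 36, 38]


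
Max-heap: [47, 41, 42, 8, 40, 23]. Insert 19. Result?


Append 19: [47, 41, 42, 8, 40, 23, 19]
Bubble up: no swaps needed
Result: [47, 41, 42, 8, 40, 23, 19]


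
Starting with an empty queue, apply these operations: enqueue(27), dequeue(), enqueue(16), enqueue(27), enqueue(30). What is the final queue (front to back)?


enqueue(27) -> [27]
dequeue() returns 27 -> []
enqueue(16) -> [16]
enqueue(27) -> [16, 27]
enqueue(30) -> [16, 27, 30]
Final queue (front to back): [16, 27, 30]


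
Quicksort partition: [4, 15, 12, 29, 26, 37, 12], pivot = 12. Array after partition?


Elements <= 12 go left of pivot.
Result: [4, 12, 12, 29, 26, 37, 15], pivot at index 2


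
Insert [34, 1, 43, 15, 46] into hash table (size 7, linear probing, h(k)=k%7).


Insertions: 34->slot 6; 1->slot 1; 43->slot 2; 15->slot 3; 46->slot 4
Table: [None, 1, 43, 15, 46, None, 34]


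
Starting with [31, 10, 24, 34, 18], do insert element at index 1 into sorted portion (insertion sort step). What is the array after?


After one pass: [10, 31, 24, 34, 18]


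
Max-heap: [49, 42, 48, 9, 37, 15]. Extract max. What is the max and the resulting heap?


Max = 49
Replace root with last, heapify down
Resulting heap: [48, 42, 15, 9, 37]


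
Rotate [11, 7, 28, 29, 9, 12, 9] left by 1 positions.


Left rotate by 1: [7, 28, 29, 9, 12, 9, 11]


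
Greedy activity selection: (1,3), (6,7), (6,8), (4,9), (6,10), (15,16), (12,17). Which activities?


Greedy: pick earliest-ending, then skip overlaps.
Selected (3 activities): [(1, 3), (6, 7), (15, 16)]


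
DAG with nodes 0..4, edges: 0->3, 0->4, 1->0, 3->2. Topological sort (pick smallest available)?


Kahn's algorithm, process smallest node first
Order: [1, 0, 3, 2, 4]


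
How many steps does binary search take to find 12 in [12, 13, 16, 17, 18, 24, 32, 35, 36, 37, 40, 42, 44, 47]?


Search for 12:
[0,13] mid=6 arr[6]=32
[0,5] mid=2 arr[2]=16
[0,1] mid=0 arr[0]=12
Total: 3 comparisons


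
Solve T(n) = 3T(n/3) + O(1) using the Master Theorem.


a=3, b=3, c=0. log_3(3)=1 > c=0. Case 1: O(n^log_b(a)) = O(n)
Complexity: O(n)


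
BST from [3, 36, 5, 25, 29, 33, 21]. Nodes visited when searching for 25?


BST root = 3
Search for 25: compare at each node
Path: [3, 36, 5, 25]


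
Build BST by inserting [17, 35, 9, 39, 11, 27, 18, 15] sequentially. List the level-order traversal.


Root = 17; build tree by BST insertion.
Level-Order traversal: [17, 9, 35, 11, 27, 39, 15, 18]


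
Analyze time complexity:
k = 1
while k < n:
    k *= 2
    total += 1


Per nesting level: O(log n) = O(log n)
Complexity: O(log n)


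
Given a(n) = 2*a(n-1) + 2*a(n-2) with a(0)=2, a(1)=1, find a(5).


Build bottom-up:
...a(3)=14, a(4)=40, a(5)=2*40+2*14=108


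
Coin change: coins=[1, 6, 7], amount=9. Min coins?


dp[0]=0; dp[i]=1+min(dp[i-c] for c in coins)
...dp[4]=4, dp[5]=5, dp[6]=1, dp[7]=1, dp[8]=2, dp[9]=3
Minimum coins for 9 = 3


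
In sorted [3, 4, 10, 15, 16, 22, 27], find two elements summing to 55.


Two pointers: lo=0, hi=6
No pair sums to 55


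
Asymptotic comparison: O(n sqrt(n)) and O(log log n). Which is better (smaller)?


double-logarithmic grows slower than n^1.5
O(log log n) is asymptotically smaller; O(n sqrt(n)) grows faster


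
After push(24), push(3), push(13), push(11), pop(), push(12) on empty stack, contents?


push(24) -> [24]
push(3) -> [24, 3]
push(13) -> [24, 3, 13]
push(11) -> [24, 3, 13, 11]
pop() returns 11 -> [24, 3, 13]
push(12) -> [24, 3, 13, 12]
Final stack (bottom to top): [24, 3, 13, 12]


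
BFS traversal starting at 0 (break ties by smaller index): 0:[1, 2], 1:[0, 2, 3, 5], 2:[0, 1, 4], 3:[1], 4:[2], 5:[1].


BFS queue: start with [0]
Visit order: [0, 1, 2, 3, 5, 4]


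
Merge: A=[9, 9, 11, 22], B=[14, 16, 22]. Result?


Compare heads, take smaller each step.
Merged: [9, 9, 11, 14, 16, 22, 22]


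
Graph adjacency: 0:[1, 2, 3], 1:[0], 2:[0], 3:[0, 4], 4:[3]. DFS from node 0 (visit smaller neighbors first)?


DFS stack-based: start with [0]
Visit order: [0, 1, 2, 3, 4]


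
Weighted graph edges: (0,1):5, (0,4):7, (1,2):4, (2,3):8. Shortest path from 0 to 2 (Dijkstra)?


Dijkstra from 0:
Distances: {0: 0, 1: 5, 2: 9, 3: 17, 4: 7}
Shortest distance to 2 = 9, path = [0, 1, 2]


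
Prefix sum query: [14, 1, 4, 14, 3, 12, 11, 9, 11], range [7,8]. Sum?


Prefix sums: [0, 14, 15, 19, 33, 36, 48, 59, 68, 79]
Sum[7..8] = prefix[9] - prefix[7] = 79 - 59 = 20


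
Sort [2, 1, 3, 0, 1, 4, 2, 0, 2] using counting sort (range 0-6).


Count array: [2, 2, 3, 1, 1, 0, 0]
Reconstruct: [0, 0, 1, 1, 2, 2, 2, 3, 4]


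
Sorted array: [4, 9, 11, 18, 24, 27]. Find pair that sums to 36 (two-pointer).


Two pointers: lo=0, hi=5
Found pair: (9, 27) summing to 36


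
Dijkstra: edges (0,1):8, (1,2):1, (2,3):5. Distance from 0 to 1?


Dijkstra from 0:
Distances: {0: 0, 1: 8, 2: 9, 3: 14}
Shortest distance to 1 = 8, path = [0, 1]


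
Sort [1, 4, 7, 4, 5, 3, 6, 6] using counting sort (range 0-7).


Count array: [0, 1, 0, 1, 2, 1, 2, 1]
Reconstruct: [1, 3, 4, 4, 5, 6, 6, 7]


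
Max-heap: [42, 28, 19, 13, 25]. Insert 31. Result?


Append 31: [42, 28, 19, 13, 25, 31]
Bubble up: swap idx 5(31) with idx 2(19)
Result: [42, 28, 31, 13, 25, 19]


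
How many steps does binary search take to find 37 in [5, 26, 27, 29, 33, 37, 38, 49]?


Search for 37:
[0,7] mid=3 arr[3]=29
[4,7] mid=5 arr[5]=37
Total: 2 comparisons


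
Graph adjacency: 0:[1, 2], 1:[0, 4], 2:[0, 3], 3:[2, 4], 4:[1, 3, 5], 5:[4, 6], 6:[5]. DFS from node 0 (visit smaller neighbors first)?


DFS stack-based: start with [0]
Visit order: [0, 1, 4, 3, 2, 5, 6]


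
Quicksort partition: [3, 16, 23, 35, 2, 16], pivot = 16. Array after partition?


Elements <= 16 go left of pivot.
Result: [3, 16, 2, 16, 23, 35], pivot at index 3


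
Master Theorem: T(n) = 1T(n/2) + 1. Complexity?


a=1, b=2, c=0. log_2(1)=0 = c=0. Case 2: O(n^c log n) = O(log n)
Complexity: O(log n)


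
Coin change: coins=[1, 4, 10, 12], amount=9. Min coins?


dp[0]=0; dp[i]=1+min(dp[i-c] for c in coins)
...dp[4]=1, dp[5]=2, dp[6]=3, dp[7]=4, dp[8]=2, dp[9]=3
Minimum coins for 9 = 3


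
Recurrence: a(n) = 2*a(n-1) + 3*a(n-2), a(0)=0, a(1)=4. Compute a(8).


Build bottom-up:
...a(6)=728, a(7)=2188, a(8)=2*2188+3*728=6560


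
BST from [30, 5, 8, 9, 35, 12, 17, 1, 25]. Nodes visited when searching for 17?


BST root = 30
Search for 17: compare at each node
Path: [30, 5, 8, 9, 12, 17]


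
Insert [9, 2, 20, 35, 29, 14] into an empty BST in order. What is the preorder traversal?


Root = 9; build tree by BST insertion.
Preorder traversal: [9, 2, 20, 14, 35, 29]


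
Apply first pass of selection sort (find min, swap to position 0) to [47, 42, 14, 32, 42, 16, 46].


After one pass: [14, 42, 47, 32, 42, 16, 46]


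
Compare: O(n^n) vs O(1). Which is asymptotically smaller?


constant grows slower than n^n
O(1) is asymptotically smaller; O(n^n) grows faster


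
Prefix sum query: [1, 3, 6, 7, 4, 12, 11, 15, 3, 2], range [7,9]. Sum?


Prefix sums: [0, 1, 4, 10, 17, 21, 33, 44, 59, 62, 64]
Sum[7..9] = prefix[10] - prefix[7] = 64 - 44 = 20


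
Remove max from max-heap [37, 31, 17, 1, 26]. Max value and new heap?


Max = 37
Replace root with last, heapify down
Resulting heap: [31, 26, 17, 1]


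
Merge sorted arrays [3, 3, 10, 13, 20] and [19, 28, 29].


Compare heads, take smaller each step.
Merged: [3, 3, 10, 13, 19, 20, 28, 29]


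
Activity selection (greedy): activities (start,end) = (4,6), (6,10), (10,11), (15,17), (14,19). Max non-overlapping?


Greedy: pick earliest-ending, then skip overlaps.
Selected (4 activities): [(4, 6), (6, 10), (10, 11), (15, 17)]


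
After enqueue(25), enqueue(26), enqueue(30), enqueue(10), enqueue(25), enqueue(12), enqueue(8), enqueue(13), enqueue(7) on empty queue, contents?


enqueue(25) -> [25]
enqueue(26) -> [25, 26]
enqueue(30) -> [25, 26, 30]
enqueue(10) -> [25, 26, 30, 10]
enqueue(25) -> [25, 26, 30, 10, 25]
enqueue(12) -> [25, 26, 30, 10, 25, 12]
enqueue(8) -> [25, 26, 30, 10, 25, 12, 8]
enqueue(13) -> [25, 26, 30, 10, 25, 12, 8, 13]
enqueue(7) -> [25, 26, 30, 10, 25, 12, 8, 13, 7]
Final queue (front to back): [25, 26, 30, 10, 25, 12, 8, 13, 7]


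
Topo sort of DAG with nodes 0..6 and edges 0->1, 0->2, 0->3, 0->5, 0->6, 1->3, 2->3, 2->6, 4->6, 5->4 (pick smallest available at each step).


Kahn's algorithm, process smallest node first
Order: [0, 1, 2, 3, 5, 4, 6]


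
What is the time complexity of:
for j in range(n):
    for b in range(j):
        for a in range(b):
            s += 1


Per nesting level: O(n) * O(n) [triangular over j] * O(n) [triangular over b] = O(n^3)
Complexity: O(n^3)


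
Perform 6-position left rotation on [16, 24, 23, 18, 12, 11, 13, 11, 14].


Left rotate by 6: [13, 11, 14, 16, 24, 23, 18, 12, 11]


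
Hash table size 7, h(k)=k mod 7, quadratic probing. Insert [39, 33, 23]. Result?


Insertions: 39->slot 4; 33->slot 5; 23->slot 2
Table: [None, None, 23, None, 39, 33, None]


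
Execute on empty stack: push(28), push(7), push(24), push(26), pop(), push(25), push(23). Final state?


push(28) -> [28]
push(7) -> [28, 7]
push(24) -> [28, 7, 24]
push(26) -> [28, 7, 24, 26]
pop() returns 26 -> [28, 7, 24]
push(25) -> [28, 7, 24, 25]
push(23) -> [28, 7, 24, 25, 23]
Final stack (bottom to top): [28, 7, 24, 25, 23]


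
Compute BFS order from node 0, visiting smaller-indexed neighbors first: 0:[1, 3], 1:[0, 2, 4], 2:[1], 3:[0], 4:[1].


BFS queue: start with [0]
Visit order: [0, 1, 3, 2, 4]


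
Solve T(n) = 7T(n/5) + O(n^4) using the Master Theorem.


a=7, b=5, c=4. log_5(7)=1.209 < c=4. Case 3: O(n^c) = O(n^4)
Complexity: O(n^4)


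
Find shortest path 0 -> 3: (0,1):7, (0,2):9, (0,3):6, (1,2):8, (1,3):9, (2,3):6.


Dijkstra from 0:
Distances: {0: 0, 1: 7, 2: 9, 3: 6}
Shortest distance to 3 = 6, path = [0, 3]


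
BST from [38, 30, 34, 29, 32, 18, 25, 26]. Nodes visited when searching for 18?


BST root = 38
Search for 18: compare at each node
Path: [38, 30, 29, 18]


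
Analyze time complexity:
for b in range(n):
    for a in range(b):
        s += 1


Per nesting level: O(n) * O(n) [triangular over b] = O(n^2)
Complexity: O(n^2)


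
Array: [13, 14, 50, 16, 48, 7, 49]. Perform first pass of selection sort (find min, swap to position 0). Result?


After one pass: [7, 14, 50, 16, 48, 13, 49]


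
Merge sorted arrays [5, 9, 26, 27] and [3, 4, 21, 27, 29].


Compare heads, take smaller each step.
Merged: [3, 4, 5, 9, 21, 26, 27, 27, 29]


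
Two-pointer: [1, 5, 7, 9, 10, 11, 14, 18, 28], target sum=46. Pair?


Two pointers: lo=0, hi=8
Found pair: (18, 28) summing to 46


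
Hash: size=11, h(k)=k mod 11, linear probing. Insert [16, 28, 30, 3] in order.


Insertions: 16->slot 5; 28->slot 6; 30->slot 8; 3->slot 3
Table: [None, None, None, 3, None, 16, 28, None, 30, None, None]


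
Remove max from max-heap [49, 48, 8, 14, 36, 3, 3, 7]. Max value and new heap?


Max = 49
Replace root with last, heapify down
Resulting heap: [48, 36, 8, 14, 7, 3, 3]


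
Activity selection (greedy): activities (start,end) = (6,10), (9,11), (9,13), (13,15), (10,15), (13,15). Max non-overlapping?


Greedy: pick earliest-ending, then skip overlaps.
Selected (2 activities): [(6, 10), (13, 15)]


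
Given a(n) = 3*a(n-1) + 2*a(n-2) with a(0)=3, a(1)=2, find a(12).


Build bottom-up:
...a(10)=293472, a(11)=1045216, a(12)=3*1045216+2*293472=3722592


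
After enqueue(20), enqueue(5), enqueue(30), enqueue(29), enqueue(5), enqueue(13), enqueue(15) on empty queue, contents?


enqueue(20) -> [20]
enqueue(5) -> [20, 5]
enqueue(30) -> [20, 5, 30]
enqueue(29) -> [20, 5, 30, 29]
enqueue(5) -> [20, 5, 30, 29, 5]
enqueue(13) -> [20, 5, 30, 29, 5, 13]
enqueue(15) -> [20, 5, 30, 29, 5, 13, 15]
Final queue (front to back): [20, 5, 30, 29, 5, 13, 15]


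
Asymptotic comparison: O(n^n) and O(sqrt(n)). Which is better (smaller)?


sublinear grows slower than n^n
O(sqrt(n)) is asymptotically smaller; O(n^n) grows faster


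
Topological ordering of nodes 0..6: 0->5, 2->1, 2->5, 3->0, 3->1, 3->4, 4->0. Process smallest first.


Kahn's algorithm, process smallest node first
Order: [2, 3, 1, 4, 0, 5, 6]


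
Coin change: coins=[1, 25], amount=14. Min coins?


dp[0]=0; dp[i]=1+min(dp[i-c] for c in coins)
...dp[9]=9, dp[10]=10, dp[11]=11, dp[12]=12, dp[13]=13, dp[14]=14
Minimum coins for 14 = 14
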